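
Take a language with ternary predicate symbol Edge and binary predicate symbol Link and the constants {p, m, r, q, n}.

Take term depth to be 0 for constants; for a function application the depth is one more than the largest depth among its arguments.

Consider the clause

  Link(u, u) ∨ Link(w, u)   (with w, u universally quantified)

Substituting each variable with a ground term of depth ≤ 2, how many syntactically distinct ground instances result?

25

Ground terms of depth ≤ 2:
  With no function symbols every ground term is a constant, so there are exactly 5 ground terms at every depth bound.
  N_0 = 5
  N_1 = 5
  N_2 = 5
  Explicitly: p, m, r, q, n.
So there are 5 ground terms available for substitution.
There are 2 variables to instantiate (w, u), each occurring in at least one literal, so different choices give different ground instances.
Number of ground instances = 5^2 = 25.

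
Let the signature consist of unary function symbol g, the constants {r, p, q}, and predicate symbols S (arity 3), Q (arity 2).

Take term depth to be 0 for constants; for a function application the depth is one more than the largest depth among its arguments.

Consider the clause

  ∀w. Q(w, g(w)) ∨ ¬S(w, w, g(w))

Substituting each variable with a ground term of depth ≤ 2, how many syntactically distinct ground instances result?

Ground terms of depth ≤ 2:
  If N_k denotes the number of depth-≤k ground terms, the 3 constants give N_0 = 3, and each function symbol of arity r contributes N_{k-1}^r new terms at level k: N_k = 3 + N_{k-1}.
  N_0 = 3
  N_1 = 3 + 3 = 6
  N_2 = 3 + 6 = 9
  Explicitly: r, p, q, g(r), g(p), g(q), g(g(r)), g(g(p)), g(g(q)).
So there are 9 ground terms available for substitution.
The body mentions the single quantified variable w; since ground terms form a free algebra, no two substitutions collapse to the same formula.
Number of ground instances = 9.

9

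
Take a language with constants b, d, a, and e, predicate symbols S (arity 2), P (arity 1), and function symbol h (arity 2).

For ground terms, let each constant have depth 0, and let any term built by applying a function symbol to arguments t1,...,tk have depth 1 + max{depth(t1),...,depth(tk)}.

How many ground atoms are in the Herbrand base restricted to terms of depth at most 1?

420

First count ground terms of depth ≤ 1.
Let N_k = |{terms of depth ≤ k}|. Then N_0 = 4 and N_k = 4 + N_{k-1}^2 for k ≥ 1 (one summand per function symbol, arity giving the exponent).
N_0 = 4
N_1 = 4 + 4^2 = 20
So |H| = 20.
Ground atoms are formed by filling each argument slot of a predicate with a term from H, so an r-ary predicate gives |H|^r atoms:
  S: 20^2 = 400;  P: 20
Total ground atoms: 400 + 20 = 420.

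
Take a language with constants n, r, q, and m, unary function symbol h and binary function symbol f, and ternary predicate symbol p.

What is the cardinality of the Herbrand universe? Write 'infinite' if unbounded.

infinite

The signature has at least one function symbol (h, arity 1) and at least one constant (n).
Iterating h gives infinitely many distinct ground terms: n, h(n), h(h(n)), ...
So the Herbrand universe is infinite.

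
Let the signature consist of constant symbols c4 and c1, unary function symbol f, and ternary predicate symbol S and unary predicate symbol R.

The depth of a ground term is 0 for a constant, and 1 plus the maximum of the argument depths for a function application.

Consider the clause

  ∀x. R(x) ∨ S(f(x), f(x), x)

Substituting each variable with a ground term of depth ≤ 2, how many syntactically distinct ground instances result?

6

Ground terms of depth ≤ 2:
  Count level by level. With function symbols f/1, the terms of depth ≤ k are the 2 constants together with each function applied to depth-≤(k−1) tuples, so N_k = 2 + N_{k-1}.
  N_0 = 2
  N_1 = 2 + 2 = 4
  N_2 = 2 + 4 = 6
  Explicitly: c4, c1, f(c4), f(c1), f(f(c4)), f(f(c1)).
So there are 6 ground terms available for substitution.
The variable x ranges independently over the available ground terms, and distinct assignments produce distinct instances.
Number of ground instances = 6.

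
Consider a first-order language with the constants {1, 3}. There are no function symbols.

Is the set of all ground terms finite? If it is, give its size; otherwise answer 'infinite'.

There are no function symbols, so every ground term is one of the 2 constants.
The Herbrand universe is {1, 3}, which is finite with 2 elements.

2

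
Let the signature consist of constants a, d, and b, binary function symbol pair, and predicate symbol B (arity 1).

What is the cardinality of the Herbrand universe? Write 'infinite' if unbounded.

infinite

The signature has at least one function symbol (pair, arity 2) and at least one constant (a).
Iterating pair gives infinitely many distinct ground terms: a, pair(a, a), pair(pair(a, a), pair(a, a)), ...
So the Herbrand universe is infinite.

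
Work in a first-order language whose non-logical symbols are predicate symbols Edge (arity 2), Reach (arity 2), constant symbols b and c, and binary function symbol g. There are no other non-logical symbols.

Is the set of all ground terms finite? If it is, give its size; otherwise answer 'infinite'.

infinite

The signature has at least one function symbol (g, arity 2) and at least one constant (b).
Iterating g gives infinitely many distinct ground terms: b, g(b, b), g(g(b, b), g(b, b)), ...
So the Herbrand universe is infinite.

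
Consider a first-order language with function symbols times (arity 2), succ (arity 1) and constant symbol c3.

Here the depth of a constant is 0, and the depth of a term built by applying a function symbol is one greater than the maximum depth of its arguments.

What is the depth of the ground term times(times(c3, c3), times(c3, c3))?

2

depth(times(c3, c3)) = 1 + max(0, 0) = 1
depth(times(times(c3, c3), times(c3, c3))) = 1 + max(1, 1) = 2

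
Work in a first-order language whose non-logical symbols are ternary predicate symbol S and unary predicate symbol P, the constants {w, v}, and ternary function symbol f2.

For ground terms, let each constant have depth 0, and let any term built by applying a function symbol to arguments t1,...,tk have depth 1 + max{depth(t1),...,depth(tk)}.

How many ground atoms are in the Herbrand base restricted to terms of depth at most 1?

1010

First count ground terms of depth ≤ 1.
Count level by level. With function symbols f2/3, the terms of depth ≤ k are the 2 constants together with each function applied to depth-≤(k−1) tuples, so N_k = 2 + N_{k-1}^3.
N_0 = 2
N_1 = 2 + 2^3 = 10
Explicitly: w, v, f2(w, w, w), f2(w, w, v), f2(w, v, w), f2(w, v, v), f2(v, w, w), f2(v, w, v), f2(v, v, w), f2(v, v, v).
So |H| = 10.
A ground atom is a predicate applied to a tuple of terms from H, so the count is the sum over predicates of |H|^arity:
  S: 10^3 = 1000;  P: 10
Total ground atoms: 1000 + 10 = 1010.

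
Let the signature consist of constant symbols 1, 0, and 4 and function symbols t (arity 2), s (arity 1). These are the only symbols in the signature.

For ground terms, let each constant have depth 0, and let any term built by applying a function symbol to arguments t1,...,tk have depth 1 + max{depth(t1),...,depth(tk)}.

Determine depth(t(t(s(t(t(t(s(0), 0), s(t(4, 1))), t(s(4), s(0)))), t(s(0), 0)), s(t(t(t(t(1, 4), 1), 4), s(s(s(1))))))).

depth(s(0)) = 1 + depth(0) = 1 + 0 = 1
depth(t(s(0), 0)) = 1 + max(1, 0) = 2
depth(t(4, 1)) = 1 + max(0, 0) = 1
depth(s(t(4, 1))) = 1 + depth(t(4, 1)) = 1 + 1 = 2
depth(t(t(s(0), 0), s(t(4, 1)))) = 1 + max(2, 2) = 3
depth(s(4)) = 1 + depth(4) = 1 + 0 = 1
depth(t(s(4), s(0))) = 1 + max(1, 1) = 2
depth(t(t(t(s(0), 0), s(t(4, 1))), t(s(4), s(0)))) = 1 + max(3, 2) = 4
depth(s(t(t(t(s(0), 0), s(t(4, 1))), t(s(4), s(0))))) = 1 + depth(t(t(t(s(0), 0), s(t(4, 1))), t(s(4), s(0)))) = 1 + 4 = 5
depth(t(s(t(t(t(s(0), 0), s(t(4, 1))), t(s(4), s(0)))), t(s(0), 0))) = 1 + max(5, 2) = 6
depth(t(1, 4)) = 1 + max(0, 0) = 1
depth(t(t(1, 4), 1)) = 1 + max(1, 0) = 2
depth(t(t(t(1, 4), 1), 4)) = 1 + max(2, 0) = 3
depth(s(1)) = 1 + depth(1) = 1 + 0 = 1
depth(s(s(1))) = 1 + depth(s(1)) = 1 + 1 = 2
depth(s(s(s(1)))) = 1 + depth(s(s(1))) = 1 + 2 = 3
depth(t(t(t(t(1, 4), 1), 4), s(s(s(1))))) = 1 + max(3, 3) = 4
depth(s(t(t(t(t(1, 4), 1), 4), s(s(s(1)))))) = 1 + depth(t(t(t(t(1, 4), 1), 4), s(s(s(1))))) = 1 + 4 = 5
depth(t(t(s(t(t(t(s(0), 0), s(t(4, 1))), t(s(4), s(0)))), t(s(0), 0)), s(t(t(t(t(1, 4), 1), 4), s(s(s(1))))))) = 1 + max(6, 5) = 7

7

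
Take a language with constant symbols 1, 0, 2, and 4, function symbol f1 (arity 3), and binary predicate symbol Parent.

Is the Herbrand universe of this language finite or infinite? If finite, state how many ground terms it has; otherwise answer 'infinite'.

The signature has at least one function symbol (f1, arity 3) and at least one constant (1).
Iterating f1 gives infinitely many distinct ground terms: 1, f1(1, 1, 1), f1(f1(1, 1, 1), f1(1, 1, 1), f1(1, 1, 1)), ...
So the Herbrand universe is infinite.

infinite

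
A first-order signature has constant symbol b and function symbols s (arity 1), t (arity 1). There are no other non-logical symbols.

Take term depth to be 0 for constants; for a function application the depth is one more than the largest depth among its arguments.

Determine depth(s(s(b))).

2

depth(s(b)) = 1 + depth(b) = 1 + 0 = 1
depth(s(s(b))) = 1 + depth(s(b)) = 1 + 1 = 2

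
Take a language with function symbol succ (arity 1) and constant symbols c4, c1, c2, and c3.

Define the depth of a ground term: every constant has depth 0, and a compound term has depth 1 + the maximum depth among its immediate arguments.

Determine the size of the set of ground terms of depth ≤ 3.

Let N_k count ground terms of depth at most k. Each non-constant term of depth ≤ k is some function symbol applied to depth-≤(k−1) arguments, giving N_k = 4 + N_{k-1}.
N_0 = 4
N_1 = 4 + 4 = 8
N_2 = 4 + 8 = 12
N_3 = 4 + 12 = 16

16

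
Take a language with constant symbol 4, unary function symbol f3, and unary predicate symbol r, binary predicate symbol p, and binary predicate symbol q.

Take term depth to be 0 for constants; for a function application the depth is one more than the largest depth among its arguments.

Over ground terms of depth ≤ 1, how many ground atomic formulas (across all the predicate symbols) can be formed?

10

First count ground terms of depth ≤ 1.
Let N_k count ground terms of depth at most k. Each non-constant term of depth ≤ k is some function symbol applied to depth-≤(k−1) arguments, giving N_k = 1 + N_{k-1}.
N_0 = 1
N_1 = 1 + 1 = 2
Explicitly: 4, f3(4).
So |H| = 2.
Each predicate of arity r yields |H|^r ground atoms (one per choice of an r-tuple from H):
  r: 2;  p: 2^2 = 4;  q: 2^2 = 4
Total ground atoms: 2 + 4 + 4 = 10.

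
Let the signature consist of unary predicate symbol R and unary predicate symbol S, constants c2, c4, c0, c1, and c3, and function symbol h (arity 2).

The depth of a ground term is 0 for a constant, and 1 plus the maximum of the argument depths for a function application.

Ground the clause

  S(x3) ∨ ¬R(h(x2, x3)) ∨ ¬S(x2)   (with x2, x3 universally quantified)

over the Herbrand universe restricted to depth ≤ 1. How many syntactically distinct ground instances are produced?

900

Ground terms of depth ≤ 1:
  Write N_k for the number of ground terms of depth ≤ k. A term of depth ≤ k is either a constant or a function symbol applied to arguments of depth ≤ k−1, so N_k = 5 + N_{k-1}^2.
  N_0 = 5
  N_1 = 5 + 5^2 = 30
So there are 30 ground terms available for substitution.
Each of x2, x3 ranges independently over the available ground terms, and distinct assignments produce distinct instances.
Number of ground instances = 30^2 = 900.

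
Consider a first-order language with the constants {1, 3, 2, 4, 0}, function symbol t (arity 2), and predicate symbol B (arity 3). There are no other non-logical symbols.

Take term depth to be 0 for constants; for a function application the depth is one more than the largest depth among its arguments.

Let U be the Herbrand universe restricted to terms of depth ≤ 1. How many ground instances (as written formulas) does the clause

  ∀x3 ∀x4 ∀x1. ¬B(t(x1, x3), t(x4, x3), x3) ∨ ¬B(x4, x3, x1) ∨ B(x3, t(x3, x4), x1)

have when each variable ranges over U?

27000

Ground terms of depth ≤ 1:
  Write N_k for the number of ground terms of depth ≤ k. A term of depth ≤ k is either a constant or a function symbol applied to arguments of depth ≤ k−1, so N_k = 5 + N_{k-1}^2.
  N_0 = 5
  N_1 = 5 + 5^2 = 30
So there are 30 ground terms available for substitution.
Each of x3, x4, x1 ranges independently over the available ground terms, and distinct assignments produce distinct instances.
Number of ground instances = 30^3 = 27000.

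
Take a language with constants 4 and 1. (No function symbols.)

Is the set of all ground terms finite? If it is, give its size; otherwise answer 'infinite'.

There are no function symbols, so every ground term is one of the 2 constants.
The Herbrand universe is {4, 1}, which is finite with 2 elements.

2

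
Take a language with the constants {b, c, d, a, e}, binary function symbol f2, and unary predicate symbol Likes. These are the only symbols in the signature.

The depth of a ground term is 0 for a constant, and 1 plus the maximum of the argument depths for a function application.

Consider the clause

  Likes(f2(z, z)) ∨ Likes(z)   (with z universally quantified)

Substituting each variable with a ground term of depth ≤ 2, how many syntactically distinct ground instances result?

905

Ground terms of depth ≤ 2:
  If N_k denotes the number of depth-≤k ground terms, the 5 constants give N_0 = 5, and each function symbol of arity r contributes N_{k-1}^r new terms at level k: N_k = 5 + N_{k-1}^2.
  N_0 = 5
  N_1 = 5 + 5^2 = 30
  N_2 = 5 + 30^2 = 905
So there are 905 ground terms available for substitution.
The body mentions the single quantified variable z; since ground terms form a free algebra, no two substitutions collapse to the same formula.
Number of ground instances = 905.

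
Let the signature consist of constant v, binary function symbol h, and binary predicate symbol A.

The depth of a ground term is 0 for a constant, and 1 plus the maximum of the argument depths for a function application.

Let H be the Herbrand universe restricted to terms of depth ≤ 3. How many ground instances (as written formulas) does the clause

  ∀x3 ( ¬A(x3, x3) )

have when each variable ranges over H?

26

Ground terms of depth ≤ 3:
  Let N_k count ground terms of depth at most k. Each non-constant term of depth ≤ k is some function symbol applied to depth-≤(k−1) arguments, giving N_k = 1 + N_{k-1}^2.
  N_0 = 1
  N_1 = 1 + 1^2 = 2
  N_2 = 1 + 2^2 = 5
  N_3 = 1 + 5^2 = 26
So there are 26 ground terms available for substitution.
The clause has 1 distinct variable (x3), which appears in the body. In the free term algebra distinct substitutions yield syntactically distinct ground instances.
Number of ground instances = 26.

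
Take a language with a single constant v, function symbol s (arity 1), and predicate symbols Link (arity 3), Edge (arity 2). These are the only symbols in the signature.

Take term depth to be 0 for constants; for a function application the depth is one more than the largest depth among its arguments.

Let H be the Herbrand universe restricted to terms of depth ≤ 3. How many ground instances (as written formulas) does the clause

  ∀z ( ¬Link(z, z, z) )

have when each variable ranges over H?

4

Ground terms of depth ≤ 3:
  Let N_k count ground terms of depth at most k. Each non-constant term of depth ≤ k is some function symbol applied to depth-≤(k−1) arguments, giving N_k = 1 + N_{k-1}.
  N_0 = 1
  N_1 = 1 + 1 = 2
  N_2 = 1 + 2 = 3
  N_3 = 1 + 3 = 4
So there are 4 ground terms available for substitution.
There is 1 variable to instantiate (z),  occurring in at least one literal, so different choices give different ground instances.
Number of ground instances = 4.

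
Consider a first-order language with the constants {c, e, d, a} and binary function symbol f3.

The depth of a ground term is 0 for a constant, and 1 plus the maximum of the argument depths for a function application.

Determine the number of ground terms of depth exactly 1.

16

Write N_k for the number of ground terms of depth ≤ k. A term of depth ≤ k is either a constant or a function symbol applied to arguments of depth ≤ k−1, so N_k = 4 + N_{k-1}^2.
N_0 = 4
N_1 = 4 + 4^2 = 20
Terms of depth exactly 1: N_1 − N_0 = 20 − 4 = 16.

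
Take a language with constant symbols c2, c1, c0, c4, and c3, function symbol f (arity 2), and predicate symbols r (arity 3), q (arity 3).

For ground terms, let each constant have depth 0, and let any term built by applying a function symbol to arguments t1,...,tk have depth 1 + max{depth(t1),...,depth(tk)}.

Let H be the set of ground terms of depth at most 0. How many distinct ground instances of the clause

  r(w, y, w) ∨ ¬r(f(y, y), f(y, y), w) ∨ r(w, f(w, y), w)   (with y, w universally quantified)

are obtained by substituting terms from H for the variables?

Ground terms of depth ≤ 0:
  Count level by level. With function symbols f/2, the terms of depth ≤ k are the 5 constants together with each function applied to depth-≤(k−1) tuples, so N_k = 5 + N_{k-1}^2.
  N_0 = 5
  Explicitly: c2, c1, c0, c4, c3.
So there are 5 ground terms available for substitution.
Each of y, w ranges independently over the available ground terms, and distinct assignments produce distinct instances.
Number of ground instances = 5^2 = 25.

25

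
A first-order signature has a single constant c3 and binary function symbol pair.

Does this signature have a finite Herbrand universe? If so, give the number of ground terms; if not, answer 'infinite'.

infinite

The signature has at least one function symbol (pair, arity 2) and at least one constant (c3).
Iterating pair gives infinitely many distinct ground terms: c3, pair(c3, c3), pair(pair(c3, c3), pair(c3, c3)), ...
So the Herbrand universe is infinite.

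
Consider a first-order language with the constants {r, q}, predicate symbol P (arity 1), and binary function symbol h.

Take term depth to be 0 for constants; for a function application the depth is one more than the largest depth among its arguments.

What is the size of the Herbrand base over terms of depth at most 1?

First count ground terms of depth ≤ 1.
Let N_k = |{terms of depth ≤ k}|. Then N_0 = 2 and N_k = 2 + N_{k-1}^2 for k ≥ 1 (one summand per function symbol, arity giving the exponent).
N_0 = 2
N_1 = 2 + 2^2 = 6
So |H| = 6.
For each predicate symbol, the number of ground atoms is |H| raised to its arity; summing:
  P: 6
Total ground atoms: 6.

6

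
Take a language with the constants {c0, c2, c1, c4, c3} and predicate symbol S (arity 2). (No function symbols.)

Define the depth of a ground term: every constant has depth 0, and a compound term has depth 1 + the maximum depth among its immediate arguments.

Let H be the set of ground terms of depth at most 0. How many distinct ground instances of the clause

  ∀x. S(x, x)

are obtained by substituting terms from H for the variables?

Ground terms of depth ≤ 0:
  With no function symbols every ground term is a constant, so there are exactly 5 ground terms at every depth bound.
  N_0 = 5
So there are 5 ground terms available for substitution.
The body mentions the single quantified variable x; since ground terms form a free algebra, no two substitutions collapse to the same formula.
Number of ground instances = 5.

5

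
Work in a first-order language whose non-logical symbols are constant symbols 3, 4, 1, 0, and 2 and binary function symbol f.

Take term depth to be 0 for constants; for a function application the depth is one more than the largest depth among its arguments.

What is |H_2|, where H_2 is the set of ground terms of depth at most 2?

Let N_k = |{terms of depth ≤ k}|. Then N_0 = 5 and N_k = 5 + N_{k-1}^2 for k ≥ 1 (one summand per function symbol, arity giving the exponent).
N_0 = 5
N_1 = 5 + 5^2 = 30
N_2 = 5 + 30^2 = 905

905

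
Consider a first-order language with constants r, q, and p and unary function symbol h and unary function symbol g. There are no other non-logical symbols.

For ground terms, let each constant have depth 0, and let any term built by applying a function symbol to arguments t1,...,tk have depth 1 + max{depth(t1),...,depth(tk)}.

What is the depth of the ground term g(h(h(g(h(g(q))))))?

depth(g(q)) = 1 + depth(q) = 1 + 0 = 1
depth(h(g(q))) = 1 + depth(g(q)) = 1 + 1 = 2
depth(g(h(g(q)))) = 1 + depth(h(g(q))) = 1 + 2 = 3
depth(h(g(h(g(q))))) = 1 + depth(g(h(g(q)))) = 1 + 3 = 4
depth(h(h(g(h(g(q)))))) = 1 + depth(h(g(h(g(q))))) = 1 + 4 = 5
depth(g(h(h(g(h(g(q))))))) = 1 + depth(h(h(g(h(g(q)))))) = 1 + 5 = 6

6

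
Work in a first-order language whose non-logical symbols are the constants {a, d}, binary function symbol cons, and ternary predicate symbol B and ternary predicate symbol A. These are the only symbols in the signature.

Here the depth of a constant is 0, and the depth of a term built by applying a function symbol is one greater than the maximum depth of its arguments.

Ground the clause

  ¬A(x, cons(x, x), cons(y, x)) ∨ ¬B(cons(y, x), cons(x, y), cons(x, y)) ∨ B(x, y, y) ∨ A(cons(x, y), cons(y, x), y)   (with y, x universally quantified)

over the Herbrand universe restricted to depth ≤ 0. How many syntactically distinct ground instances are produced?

4

Ground terms of depth ≤ 0:
  If N_k denotes the number of depth-≤k ground terms, the 2 constants give N_0 = 2, and each function symbol of arity r contributes N_{k-1}^r new terms at level k: N_k = 2 + N_{k-1}^2.
  N_0 = 2
So there are 2 ground terms available for substitution.
Each of y, x ranges independently over the available ground terms, and distinct assignments produce distinct instances.
Number of ground instances = 2^2 = 4.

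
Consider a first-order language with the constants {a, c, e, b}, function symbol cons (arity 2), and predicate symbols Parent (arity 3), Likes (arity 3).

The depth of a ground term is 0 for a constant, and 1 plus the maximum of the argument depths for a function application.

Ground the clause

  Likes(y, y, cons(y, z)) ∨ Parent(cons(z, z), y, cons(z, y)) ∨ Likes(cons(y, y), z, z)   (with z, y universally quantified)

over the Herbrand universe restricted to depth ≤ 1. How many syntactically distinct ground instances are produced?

Ground terms of depth ≤ 1:
  Write N_k for the number of ground terms of depth ≤ k. A term of depth ≤ k is either a constant or a function symbol applied to arguments of depth ≤ k−1, so N_k = 4 + N_{k-1}^2.
  N_0 = 4
  N_1 = 4 + 4^2 = 20
So there are 20 ground terms available for substitution.
The clause has 2 distinct variables (z, y), each appearing in the body. In the free term algebra distinct substitutions yield syntactically distinct ground instances.
Number of ground instances = 20^2 = 400.

400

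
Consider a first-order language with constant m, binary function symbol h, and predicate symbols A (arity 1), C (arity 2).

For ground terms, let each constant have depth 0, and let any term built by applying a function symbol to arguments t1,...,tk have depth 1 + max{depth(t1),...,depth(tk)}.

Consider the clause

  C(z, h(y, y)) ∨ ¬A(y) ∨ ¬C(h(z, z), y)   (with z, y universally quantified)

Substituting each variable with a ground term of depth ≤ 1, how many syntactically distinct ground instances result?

Ground terms of depth ≤ 1:
  Let N_k = |{terms of depth ≤ k}|. Then N_0 = 1 and N_k = 1 + N_{k-1}^2 for k ≥ 1 (one summand per function symbol, arity giving the exponent).
  N_0 = 1
  N_1 = 1 + 1^2 = 2
  Explicitly: m, h(m, m).
So there are 2 ground terms available for substitution.
The body mentions every one of the 2 quantified variables; since ground terms form a free algebra, no two substitutions collapse to the same formula.
Number of ground instances = 2^2 = 4.

4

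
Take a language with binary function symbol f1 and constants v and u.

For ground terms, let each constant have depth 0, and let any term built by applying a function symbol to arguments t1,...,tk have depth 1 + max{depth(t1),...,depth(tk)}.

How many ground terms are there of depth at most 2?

Let N_k count ground terms of depth at most k. Each non-constant term of depth ≤ k is some function symbol applied to depth-≤(k−1) arguments, giving N_k = 2 + N_{k-1}^2.
N_0 = 2
N_1 = 2 + 2^2 = 6
N_2 = 2 + 6^2 = 38

38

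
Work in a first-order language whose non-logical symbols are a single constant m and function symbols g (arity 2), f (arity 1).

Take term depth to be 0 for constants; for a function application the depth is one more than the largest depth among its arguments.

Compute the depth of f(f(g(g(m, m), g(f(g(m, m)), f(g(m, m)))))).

depth(g(m, m)) = 1 + max(0, 0) = 1
depth(f(g(m, m))) = 1 + depth(g(m, m)) = 1 + 1 = 2
depth(g(f(g(m, m)), f(g(m, m)))) = 1 + max(2, 2) = 3
depth(g(g(m, m), g(f(g(m, m)), f(g(m, m))))) = 1 + max(1, 3) = 4
depth(f(g(g(m, m), g(f(g(m, m)), f(g(m, m)))))) = 1 + depth(g(g(m, m), g(f(g(m, m)), f(g(m, m))))) = 1 + 4 = 5
depth(f(f(g(g(m, m), g(f(g(m, m)), f(g(m, m))))))) = 1 + depth(f(g(g(m, m), g(f(g(m, m)), f(g(m, m)))))) = 1 + 5 = 6

6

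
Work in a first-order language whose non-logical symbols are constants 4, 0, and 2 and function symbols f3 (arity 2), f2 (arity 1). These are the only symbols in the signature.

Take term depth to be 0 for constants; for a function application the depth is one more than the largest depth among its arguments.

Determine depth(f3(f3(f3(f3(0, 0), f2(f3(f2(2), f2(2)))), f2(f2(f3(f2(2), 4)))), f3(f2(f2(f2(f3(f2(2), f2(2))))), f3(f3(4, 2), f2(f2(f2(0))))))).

depth(f3(0, 0)) = 1 + max(0, 0) = 1
depth(f2(2)) = 1 + depth(2) = 1 + 0 = 1
depth(f3(f2(2), f2(2))) = 1 + max(1, 1) = 2
depth(f2(f3(f2(2), f2(2)))) = 1 + depth(f3(f2(2), f2(2))) = 1 + 2 = 3
depth(f3(f3(0, 0), f2(f3(f2(2), f2(2))))) = 1 + max(1, 3) = 4
depth(f3(f2(2), 4)) = 1 + max(1, 0) = 2
depth(f2(f3(f2(2), 4))) = 1 + depth(f3(f2(2), 4)) = 1 + 2 = 3
depth(f2(f2(f3(f2(2), 4)))) = 1 + depth(f2(f3(f2(2), 4))) = 1 + 3 = 4
depth(f3(f3(f3(0, 0), f2(f3(f2(2), f2(2)))), f2(f2(f3(f2(2), 4))))) = 1 + max(4, 4) = 5
depth(f2(f2(f3(f2(2), f2(2))))) = 1 + depth(f2(f3(f2(2), f2(2)))) = 1 + 3 = 4
depth(f2(f2(f2(f3(f2(2), f2(2)))))) = 1 + depth(f2(f2(f3(f2(2), f2(2))))) = 1 + 4 = 5
depth(f3(4, 2)) = 1 + max(0, 0) = 1
depth(f2(0)) = 1 + depth(0) = 1 + 0 = 1
depth(f2(f2(0))) = 1 + depth(f2(0)) = 1 + 1 = 2
depth(f2(f2(f2(0)))) = 1 + depth(f2(f2(0))) = 1 + 2 = 3
depth(f3(f3(4, 2), f2(f2(f2(0))))) = 1 + max(1, 3) = 4
depth(f3(f2(f2(f2(f3(f2(2), f2(2))))), f3(f3(4, 2), f2(f2(f2(0)))))) = 1 + max(5, 4) = 6
depth(f3(f3(f3(f3(0, 0), f2(f3(f2(2), f2(2)))), f2(f2(f3(f2(2), 4)))), f3(f2(f2(f2(f3(f2(2), f2(2))))), f3(f3(4, 2), f2(f2(f2(0))))))) = 1 + max(5, 6) = 7

7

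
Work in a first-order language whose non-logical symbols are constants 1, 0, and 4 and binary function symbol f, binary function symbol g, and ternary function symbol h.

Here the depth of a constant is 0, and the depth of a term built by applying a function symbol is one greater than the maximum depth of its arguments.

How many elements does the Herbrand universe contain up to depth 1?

48

If N_k denotes the number of depth-≤k ground terms, the 3 constants give N_0 = 3, and each function symbol of arity r contributes N_{k-1}^r new terms at level k: N_k = 3 + N_{k-1}^2 + N_{k-1}^2 + N_{k-1}^3.
N_0 = 3
N_1 = 3 + 3^2 + 3^2 + 3^3 = 48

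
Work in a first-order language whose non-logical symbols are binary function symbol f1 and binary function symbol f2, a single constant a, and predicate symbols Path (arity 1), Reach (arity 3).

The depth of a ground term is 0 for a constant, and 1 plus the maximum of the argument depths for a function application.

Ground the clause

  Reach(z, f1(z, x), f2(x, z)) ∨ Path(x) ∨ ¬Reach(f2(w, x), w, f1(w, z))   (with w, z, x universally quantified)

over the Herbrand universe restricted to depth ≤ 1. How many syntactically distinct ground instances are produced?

Ground terms of depth ≤ 1:
  If N_k denotes the number of depth-≤k ground terms, the 1 constant gives N_0 = 1, and each function symbol of arity r contributes N_{k-1}^r new terms at level k: N_k = 1 + N_{k-1}^2 + N_{k-1}^2.
  N_0 = 1
  N_1 = 1 + 1^2 + 1^2 = 3
  Explicitly: a, f1(a, a), f2(a, a).
So there are 3 ground terms available for substitution.
The body mentions every one of the 3 quantified variables; since ground terms form a free algebra, no two substitutions collapse to the same formula.
Number of ground instances = 3^3 = 27.

27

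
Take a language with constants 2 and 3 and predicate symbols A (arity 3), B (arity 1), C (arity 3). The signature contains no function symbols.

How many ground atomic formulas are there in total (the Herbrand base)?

18

With no function symbols, the Herbrand universe is just the 2 constants.
Ground atoms per predicate: A: 2^3 = 8, B: 2, C: 2^3 = 8.
Herbrand base size = 8 + 2 + 8 = 18.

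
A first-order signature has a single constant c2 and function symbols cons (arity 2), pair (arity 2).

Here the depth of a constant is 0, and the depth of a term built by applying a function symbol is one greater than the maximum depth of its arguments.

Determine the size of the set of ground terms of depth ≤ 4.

Count level by level. With function symbols cons/2, pair/2, the terms of depth ≤ k are the 1 constant together with each function applied to depth-≤(k−1) tuples, so N_k = 1 + N_{k-1}^2 + N_{k-1}^2.
N_0 = 1
N_1 = 1 + 1^2 + 1^2 = 3
N_2 = 1 + 3^2 + 3^2 = 19
N_3 = 1 + 19^2 + 19^2 = 723
N_4 = 1 + 723^2 + 723^2 = 1045459

1045459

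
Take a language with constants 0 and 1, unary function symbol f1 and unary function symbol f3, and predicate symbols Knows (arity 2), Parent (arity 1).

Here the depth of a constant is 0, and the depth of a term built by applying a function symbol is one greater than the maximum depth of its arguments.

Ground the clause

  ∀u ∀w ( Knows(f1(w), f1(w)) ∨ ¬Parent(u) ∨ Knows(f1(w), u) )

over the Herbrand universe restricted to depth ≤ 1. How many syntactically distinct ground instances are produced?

Ground terms of depth ≤ 1:
  If N_k denotes the number of depth-≤k ground terms, the 2 constants give N_0 = 2, and each function symbol of arity r contributes N_{k-1}^r new terms at level k: N_k = 2 + N_{k-1} + N_{k-1}.
  N_0 = 2
  N_1 = 2 + 2 + 2 = 6
  Explicitly: 0, 1, f1(0), f1(1), f3(0), f3(1).
So there are 6 ground terms available for substitution.
The clause has 2 distinct variables (u, w), each appearing in the body. In the free term algebra distinct substitutions yield syntactically distinct ground instances.
Number of ground instances = 6^2 = 36.

36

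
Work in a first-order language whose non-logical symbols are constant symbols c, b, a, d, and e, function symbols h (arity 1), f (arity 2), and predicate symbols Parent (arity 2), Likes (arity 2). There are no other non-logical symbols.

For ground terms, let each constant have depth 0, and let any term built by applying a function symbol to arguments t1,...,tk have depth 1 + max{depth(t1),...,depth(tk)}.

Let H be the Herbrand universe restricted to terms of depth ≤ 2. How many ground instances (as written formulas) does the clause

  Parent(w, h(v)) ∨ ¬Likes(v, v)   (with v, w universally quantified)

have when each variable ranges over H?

1600225

Ground terms of depth ≤ 2:
  Let N_k count ground terms of depth at most k. Each non-constant term of depth ≤ k is some function symbol applied to depth-≤(k−1) arguments, giving N_k = 5 + N_{k-1} + N_{k-1}^2.
  N_0 = 5
  N_1 = 5 + 5 + 5^2 = 35
  N_2 = 5 + 35 + 35^2 = 1265
So there are 1265 ground terms available for substitution.
The clause has 2 distinct variables (v, w), each appearing in the body. In the free term algebra distinct substitutions yield syntactically distinct ground instances.
Number of ground instances = 1265^2 = 1600225.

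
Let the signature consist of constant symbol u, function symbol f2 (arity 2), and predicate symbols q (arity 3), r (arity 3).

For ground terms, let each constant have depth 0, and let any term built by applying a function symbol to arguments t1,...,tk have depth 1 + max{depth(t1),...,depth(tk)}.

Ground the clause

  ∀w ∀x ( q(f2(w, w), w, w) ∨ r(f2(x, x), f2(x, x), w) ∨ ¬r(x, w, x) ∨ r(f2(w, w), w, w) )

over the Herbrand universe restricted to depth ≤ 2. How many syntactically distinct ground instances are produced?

25

Ground terms of depth ≤ 2:
  Write N_k for the number of ground terms of depth ≤ k. A term of depth ≤ k is either a constant or a function symbol applied to arguments of depth ≤ k−1, so N_k = 1 + N_{k-1}^2.
  N_0 = 1
  N_1 = 1 + 1^2 = 2
  N_2 = 1 + 2^2 = 5
  Explicitly: u, f2(u, u), f2(u, f2(u, u)), f2(f2(u, u), u), f2(f2(u, u), f2(u, u)).
So there are 5 ground terms available for substitution.
Each of w, x ranges independently over the available ground terms, and distinct assignments produce distinct instances.
Number of ground instances = 5^2 = 25.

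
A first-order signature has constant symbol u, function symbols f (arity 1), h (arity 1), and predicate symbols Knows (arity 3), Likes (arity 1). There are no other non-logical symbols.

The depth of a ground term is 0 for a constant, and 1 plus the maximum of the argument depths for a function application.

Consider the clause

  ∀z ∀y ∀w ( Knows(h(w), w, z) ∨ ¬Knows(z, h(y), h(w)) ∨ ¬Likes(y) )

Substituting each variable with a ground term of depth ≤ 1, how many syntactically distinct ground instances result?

Ground terms of depth ≤ 1:
  Let N_k count ground terms of depth at most k. Each non-constant term of depth ≤ k is some function symbol applied to depth-≤(k−1) arguments, giving N_k = 1 + N_{k-1} + N_{k-1}.
  N_0 = 1
  N_1 = 1 + 1 + 1 = 3
  Explicitly: u, f(u), h(u).
So there are 3 ground terms available for substitution.
There are 3 variables to instantiate (z, y, w), each occurring in at least one literal, so different choices give different ground instances.
Number of ground instances = 3^3 = 27.

27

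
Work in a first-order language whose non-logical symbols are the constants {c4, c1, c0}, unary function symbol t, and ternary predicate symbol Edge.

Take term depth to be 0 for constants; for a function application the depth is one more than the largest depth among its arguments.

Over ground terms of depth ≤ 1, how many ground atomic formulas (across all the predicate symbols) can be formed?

216

First count ground terms of depth ≤ 1.
Let N_k = |{terms of depth ≤ k}|. Then N_0 = 3 and N_k = 3 + N_{k-1} for k ≥ 1 (one summand per function symbol, arity giving the exponent).
N_0 = 3
N_1 = 3 + 3 = 6
So |H| = 6.
A ground atom is a predicate applied to a tuple of terms from H, so the count is the sum over predicates of |H|^arity:
  Edge: 6^3 = 216
Total ground atoms: 216.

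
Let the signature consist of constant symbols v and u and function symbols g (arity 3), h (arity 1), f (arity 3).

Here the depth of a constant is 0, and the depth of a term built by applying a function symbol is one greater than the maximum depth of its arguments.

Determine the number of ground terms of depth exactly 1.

18

Let N_k = |{terms of depth ≤ k}|. Then N_0 = 2 and N_k = 2 + N_{k-1}^3 + N_{k-1} + N_{k-1}^3 for k ≥ 1 (one summand per function symbol, arity giving the exponent).
N_0 = 2
N_1 = 2 + 2^3 + 2 + 2^3 = 20
Terms of depth exactly 1: N_1 − N_0 = 20 − 2 = 18.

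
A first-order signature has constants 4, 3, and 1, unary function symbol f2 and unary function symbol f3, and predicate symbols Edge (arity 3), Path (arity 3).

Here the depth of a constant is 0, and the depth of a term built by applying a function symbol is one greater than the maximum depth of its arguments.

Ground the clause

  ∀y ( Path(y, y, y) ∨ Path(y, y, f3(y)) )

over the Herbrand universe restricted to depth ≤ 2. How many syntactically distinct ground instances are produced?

Ground terms of depth ≤ 2:
  Let N_k count ground terms of depth at most k. Each non-constant term of depth ≤ k is some function symbol applied to depth-≤(k−1) arguments, giving N_k = 3 + N_{k-1} + N_{k-1}.
  N_0 = 3
  N_1 = 3 + 3 + 3 = 9
  N_2 = 3 + 9 + 9 = 21
So there are 21 ground terms available for substitution.
There is 1 variable to instantiate (y),  occurring in at least one literal, so different choices give different ground instances.
Number of ground instances = 21.

21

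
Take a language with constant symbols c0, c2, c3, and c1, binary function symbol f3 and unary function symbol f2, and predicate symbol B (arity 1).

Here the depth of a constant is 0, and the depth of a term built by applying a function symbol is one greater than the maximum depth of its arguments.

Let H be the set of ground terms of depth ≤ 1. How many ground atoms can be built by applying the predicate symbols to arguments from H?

First count ground terms of depth ≤ 1.
Let N_k count ground terms of depth at most k. Each non-constant term of depth ≤ k is some function symbol applied to depth-≤(k−1) arguments, giving N_k = 4 + N_{k-1}^2 + N_{k-1}.
N_0 = 4
N_1 = 4 + 4^2 + 4 = 24
So |H| = 24.
Each predicate of arity r yields |H|^r ground atoms (one per choice of an r-tuple from H):
  B: 24
Total ground atoms: 24.

24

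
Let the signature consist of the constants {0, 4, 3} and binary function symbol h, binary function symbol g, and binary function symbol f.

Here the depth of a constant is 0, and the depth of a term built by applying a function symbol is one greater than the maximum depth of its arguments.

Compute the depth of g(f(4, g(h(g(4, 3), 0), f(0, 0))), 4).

5

depth(g(4, 3)) = 1 + max(0, 0) = 1
depth(h(g(4, 3), 0)) = 1 + max(1, 0) = 2
depth(f(0, 0)) = 1 + max(0, 0) = 1
depth(g(h(g(4, 3), 0), f(0, 0))) = 1 + max(2, 1) = 3
depth(f(4, g(h(g(4, 3), 0), f(0, 0)))) = 1 + max(0, 3) = 4
depth(g(f(4, g(h(g(4, 3), 0), f(0, 0))), 4)) = 1 + max(4, 0) = 5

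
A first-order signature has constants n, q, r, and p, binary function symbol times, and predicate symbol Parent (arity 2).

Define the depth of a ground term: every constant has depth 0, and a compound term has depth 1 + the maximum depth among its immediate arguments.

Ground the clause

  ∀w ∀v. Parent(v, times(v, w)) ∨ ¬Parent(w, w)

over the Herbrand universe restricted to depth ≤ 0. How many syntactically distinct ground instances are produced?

Ground terms of depth ≤ 0:
  If N_k denotes the number of depth-≤k ground terms, the 4 constants give N_0 = 4, and each function symbol of arity r contributes N_{k-1}^r new terms at level k: N_k = 4 + N_{k-1}^2.
  N_0 = 4
So there are 4 ground terms available for substitution.
The clause has 2 distinct variables (w, v), each appearing in the body. In the free term algebra distinct substitutions yield syntactically distinct ground instances.
Number of ground instances = 4^2 = 16.

16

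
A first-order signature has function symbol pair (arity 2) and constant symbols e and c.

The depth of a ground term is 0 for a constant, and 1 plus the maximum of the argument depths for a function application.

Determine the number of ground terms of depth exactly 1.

Write N_k for the number of ground terms of depth ≤ k. A term of depth ≤ k is either a constant or a function symbol applied to arguments of depth ≤ k−1, so N_k = 2 + N_{k-1}^2.
N_0 = 2
N_1 = 2 + 2^2 = 6
Terms of depth exactly 1: N_1 − N_0 = 6 − 2 = 4.

4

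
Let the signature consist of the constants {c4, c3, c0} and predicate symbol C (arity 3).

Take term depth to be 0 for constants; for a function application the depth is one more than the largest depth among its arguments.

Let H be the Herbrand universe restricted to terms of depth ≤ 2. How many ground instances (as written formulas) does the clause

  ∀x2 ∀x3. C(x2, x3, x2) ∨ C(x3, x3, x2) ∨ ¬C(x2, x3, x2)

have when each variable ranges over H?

Ground terms of depth ≤ 2:
  With no function symbols every ground term is a constant, so there are exactly 3 ground terms at every depth bound.
  N_0 = 3
  N_1 = 3
  N_2 = 3
  Explicitly: c4, c3, c0.
So there are 3 ground terms available for substitution.
There are 2 variables to instantiate (x2, x3), each occurring in at least one literal, so different choices give different ground instances.
Number of ground instances = 3^2 = 9.

9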